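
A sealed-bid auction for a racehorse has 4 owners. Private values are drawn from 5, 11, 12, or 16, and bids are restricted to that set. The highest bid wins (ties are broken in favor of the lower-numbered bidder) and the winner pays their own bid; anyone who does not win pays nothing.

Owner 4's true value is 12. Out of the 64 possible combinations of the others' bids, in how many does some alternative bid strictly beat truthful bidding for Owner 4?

Others bid (5, 5, 5): truth gives 0; bid 11 gives 1 > 0. Violating.
Others bid (5, 5, 11): truth gives 0; no alternative beats it.
Others bid (5, 5, 12): truth gives 0; no alternative beats it.
(Checking all 64 profiles: 1 has a profitable deviation, 63 do not.)

1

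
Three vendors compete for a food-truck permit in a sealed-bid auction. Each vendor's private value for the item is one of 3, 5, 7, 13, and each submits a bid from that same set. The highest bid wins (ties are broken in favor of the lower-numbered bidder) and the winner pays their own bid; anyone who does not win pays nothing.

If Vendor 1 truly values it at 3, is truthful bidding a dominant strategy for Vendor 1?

Yes

Check each profile of the others' bids and compare truth against every alternative bid.
Others bid (3, 3): truth gives 0, best alternative gives -2.
Others bid (3, 5): truth gives 0, best alternative gives -2.
Others bid (5, 3): truth gives 0, best alternative gives -2.
Others bid (5, 5): truth gives 0, best alternative gives -2.
Others bid (3, 7): truth gives 0, best alternative gives 0.
Others bid (3, 13): truth gives 0, best alternative gives 0.
(Remaining 10 profiles checked similarly; truth is weakly best in each.)
In every case the truthful bid is at least as good as any alternative, so it is a dominant strategy.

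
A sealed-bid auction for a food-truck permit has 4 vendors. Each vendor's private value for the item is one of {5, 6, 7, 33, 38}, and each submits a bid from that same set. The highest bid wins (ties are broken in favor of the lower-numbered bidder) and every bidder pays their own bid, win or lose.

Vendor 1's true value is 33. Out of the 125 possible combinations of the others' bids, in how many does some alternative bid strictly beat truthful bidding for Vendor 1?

Others bid (5, 5, 5): truth gives 0; bid 5 gives 28 > 0. Violating.
Others bid (5, 5, 6): truth gives 0; bid 6 gives 27 > 0. Violating.
Others bid (5, 5, 7): truth gives 0; bid 7 gives 26 > 0. Violating.
Others bid (5, 5, 38): truth gives -33; bid 5 gives -5 > -33. Violating.
Others bid (5, 5, 33): truth gives 0; no alternative beats it.
Others bid (5, 6, 33): truth gives 0; no alternative beats it.
(Checking all 125 profiles: 88 have a profitable deviation, 37 do not.)

88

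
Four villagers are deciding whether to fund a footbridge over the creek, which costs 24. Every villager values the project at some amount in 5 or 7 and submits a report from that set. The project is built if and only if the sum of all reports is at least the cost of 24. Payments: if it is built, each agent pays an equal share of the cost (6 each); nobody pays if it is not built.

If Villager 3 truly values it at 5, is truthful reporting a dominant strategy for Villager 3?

Check each profile of the others' reports and compare truth against every alternative report.
Others report (5, 5, 7): truth gives 0, best alternative gives -1.
Others report (5, 7, 5): truth gives 0, best alternative gives -1.
Others report (7, 5, 5): truth gives 0, best alternative gives -1.
Others report (5, 7, 7): truth gives -1, best alternative gives -1.
Others report (7, 5, 7): truth gives -1, best alternative gives -1.
Others report (7, 7, 5): truth gives -1, best alternative gives -1.
(Remaining 2 profiles checked similarly; truth is weakly best in each.)
In every case the truthful report is at least as good as any alternative, so it is a dominant strategy.

Yes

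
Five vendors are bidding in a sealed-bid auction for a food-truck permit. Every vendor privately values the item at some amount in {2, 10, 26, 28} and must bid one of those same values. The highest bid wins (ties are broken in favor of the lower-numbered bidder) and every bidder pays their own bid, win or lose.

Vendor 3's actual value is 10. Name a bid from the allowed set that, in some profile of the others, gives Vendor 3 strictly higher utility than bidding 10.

Suppose Vendor 1 bids 2, Vendor 2 bids 2, Vendor 4 bids 2 and Vendor 5 bids 26.
Bid 10: loses but pays 10, utility -10.
Bid 2: loses but pays 2, utility -2.
So bidding 2 beats truth here (-2 > -10).

2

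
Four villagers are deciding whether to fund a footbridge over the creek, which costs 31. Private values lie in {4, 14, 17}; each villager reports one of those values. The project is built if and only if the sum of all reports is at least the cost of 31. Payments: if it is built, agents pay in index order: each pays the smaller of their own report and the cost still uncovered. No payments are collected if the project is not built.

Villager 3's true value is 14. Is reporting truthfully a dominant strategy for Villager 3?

Consider the case where Villager 1 reports 4, Villager 2 reports 14 and Villager 4 reports 14.
Truthful report 14: project built, pays 13, utility 14 - 13 = 1.
Report 4 instead: project built, pays 4, utility 14 - 4 = 10.
Since 10 > 1, reporting 4 is strictly better here, so truthful reporting is not dominant.

No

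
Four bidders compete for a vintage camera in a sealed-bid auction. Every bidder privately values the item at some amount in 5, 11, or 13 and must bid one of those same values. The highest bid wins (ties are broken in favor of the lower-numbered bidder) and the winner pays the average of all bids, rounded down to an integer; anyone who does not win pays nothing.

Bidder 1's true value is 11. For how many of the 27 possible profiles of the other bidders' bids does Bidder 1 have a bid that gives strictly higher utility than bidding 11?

10

Others bid (5, 5, 5): truth gives 5; bid 5 gives 6 > 5. Violating.
Others bid (5, 5, 13): truth gives 0; bid 13 gives 2 > 0. Violating.
Others bid (5, 11, 13): truth gives 0; bid 13 gives 1 > 0. Violating.
Others bid (5, 13, 5): truth gives 0; bid 13 gives 2 > 0. Violating.
Others bid (5, 5, 11): truth gives 3; no alternative beats it.
Others bid (5, 11, 5): truth gives 3; no alternative beats it.
(Checking all 27 profiles: 10 have a profitable deviation, 17 do not.)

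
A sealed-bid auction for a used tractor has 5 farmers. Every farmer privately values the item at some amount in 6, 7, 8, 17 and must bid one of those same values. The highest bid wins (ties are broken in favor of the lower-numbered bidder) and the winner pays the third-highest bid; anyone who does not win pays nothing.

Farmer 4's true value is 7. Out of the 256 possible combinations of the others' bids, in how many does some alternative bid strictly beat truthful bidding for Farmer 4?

Others bid (6, 6, 6, 8): truth gives 0; bid 8 gives 1 > 0. Violating.
Others bid (6, 6, 6, 17): truth gives 0; bid 17 gives 1 > 0. Violating.
Others bid (6, 6, 7, 6): truth gives 0; bid 8 gives 1 > 0. Violating.
Others bid (6, 6, 8, 6): truth gives 0; bid 17 gives 1 > 0. Violating.
Others bid (6, 6, 6, 6): truth gives 1; no alternative beats it.
Others bid (6, 6, 6, 7): truth gives 1; no alternative beats it.
(Checking all 256 profiles: 8 have a profitable deviation, 248 do not.)

8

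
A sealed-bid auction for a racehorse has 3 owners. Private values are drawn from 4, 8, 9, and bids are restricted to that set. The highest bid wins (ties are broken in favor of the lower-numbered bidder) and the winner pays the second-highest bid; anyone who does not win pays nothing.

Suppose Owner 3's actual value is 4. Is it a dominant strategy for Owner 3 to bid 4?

Check each profile of the others' bids and compare truth against every alternative bid.
Others bid (4, 4): truth gives 0, best alternative gives 0.
Others bid (4, 8): truth gives 0, best alternative gives 0.
Others bid (4, 9): truth gives 0, best alternative gives 0.
Others bid (8, 4): truth gives 0, best alternative gives 0.
Others bid (8, 8): truth gives 0, best alternative gives 0.
Others bid (8, 9): truth gives 0, best alternative gives 0.
(Remaining 3 profiles checked similarly; truth is weakly best in each.)
In every case the truthful bid is at least as good as any alternative, so it is a dominant strategy.

Yes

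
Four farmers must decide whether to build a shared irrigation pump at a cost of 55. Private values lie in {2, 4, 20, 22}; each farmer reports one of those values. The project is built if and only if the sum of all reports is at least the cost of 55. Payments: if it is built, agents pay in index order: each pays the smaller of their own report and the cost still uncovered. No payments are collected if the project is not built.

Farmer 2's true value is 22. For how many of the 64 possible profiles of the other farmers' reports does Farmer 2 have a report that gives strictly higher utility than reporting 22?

32

Others report (2, 20, 20): truth gives 0; report 20 gives 2 > 0. Violating.
Others report (2, 20, 22): truth gives 0; report 20 gives 2 > 0. Violating.
Others report (2, 22, 20): truth gives 0; report 20 gives 2 > 0. Violating.
Others report (2, 22, 22): truth gives 0; report 20 gives 2 > 0. Violating.
Others report (2, 2, 2): truth gives 0; no alternative beats it.
Others report (2, 2, 4): truth gives 0; no alternative beats it.
(Checking all 64 profiles: 32 have a profitable deviation, 32 do not.)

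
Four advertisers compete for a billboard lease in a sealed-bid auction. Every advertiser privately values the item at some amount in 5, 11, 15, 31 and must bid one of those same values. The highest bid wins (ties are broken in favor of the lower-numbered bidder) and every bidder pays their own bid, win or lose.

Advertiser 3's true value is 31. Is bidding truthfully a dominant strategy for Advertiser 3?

No

Consider the case where Advertiser 1 bids 5, Advertiser 2 bids 5 and Advertiser 4 bids 5.
Truthful bid 31: wins, pays 31, utility 31 - 31 = 0.
Bid 11 instead: wins, pays 11, utility 31 - 11 = 20.
Since 20 > 0, bidding 11 is strictly better here, so truthful bidding is not dominant.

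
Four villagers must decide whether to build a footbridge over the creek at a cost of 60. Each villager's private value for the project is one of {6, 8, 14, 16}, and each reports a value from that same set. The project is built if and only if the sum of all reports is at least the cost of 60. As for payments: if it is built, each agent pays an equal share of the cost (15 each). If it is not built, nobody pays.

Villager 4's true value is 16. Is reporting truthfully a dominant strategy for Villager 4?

Yes

Check each profile of the others' reports and compare truth against every alternative report.
Others report (14, 14, 16): truth gives 1, best alternative gives 0.
Others report (14, 16, 14): truth gives 1, best alternative gives 0.
Others report (16, 14, 14): truth gives 1, best alternative gives 0.
Others report (14, 16, 16): truth gives 1, best alternative gives 1.
Others report (16, 14, 16): truth gives 1, best alternative gives 1.
Others report (16, 16, 14): truth gives 1, best alternative gives 1.
(Remaining 58 profiles checked similarly; truth is weakly best in each.)
In every case the truthful report is at least as good as any alternative, so it is a dominant strategy.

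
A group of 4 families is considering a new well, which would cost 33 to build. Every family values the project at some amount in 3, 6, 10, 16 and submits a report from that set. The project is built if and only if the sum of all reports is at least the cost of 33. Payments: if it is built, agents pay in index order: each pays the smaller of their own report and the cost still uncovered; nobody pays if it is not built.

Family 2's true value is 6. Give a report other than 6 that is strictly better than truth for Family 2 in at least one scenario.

Suppose Family 1 reports 3, Family 3 reports 16 and Family 4 reports 16.
Report 6: project built, pays 6, utility 6 - 6 = 0.
Report 3: project built, pays 3, utility 6 - 3 = 3.
So reporting 3 beats truth here (3 > 0).

3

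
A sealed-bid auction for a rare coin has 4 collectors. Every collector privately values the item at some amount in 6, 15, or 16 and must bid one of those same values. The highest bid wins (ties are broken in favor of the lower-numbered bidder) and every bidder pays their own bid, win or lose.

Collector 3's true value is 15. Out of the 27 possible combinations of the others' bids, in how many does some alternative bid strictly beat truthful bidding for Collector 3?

Others bid (6, 6, 16): truth gives -15; bid 16 gives -1 > -15. Violating.
Others bid (6, 15, 6): truth gives -15; bid 16 gives -1 > -15. Violating.
Others bid (6, 15, 15): truth gives -15; bid 16 gives -1 > -15. Violating.
Others bid (6, 15, 16): truth gives -15; bid 16 gives -1 > -15. Violating.
Others bid (6, 6, 6): truth gives 0; no alternative beats it.
Others bid (6, 6, 15): truth gives 0; no alternative beats it.
(Checking all 27 profiles: 25 have a profitable deviation, 2 do not.)

25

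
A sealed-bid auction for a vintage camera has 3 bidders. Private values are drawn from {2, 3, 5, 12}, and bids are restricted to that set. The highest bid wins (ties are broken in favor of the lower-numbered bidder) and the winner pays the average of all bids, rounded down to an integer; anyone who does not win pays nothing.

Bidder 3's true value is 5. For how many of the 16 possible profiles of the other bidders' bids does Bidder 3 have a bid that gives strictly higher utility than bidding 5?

1

Others bid (2, 2): truth gives 2; bid 3 gives 3 > 2. Violating.
Others bid (2, 3): truth gives 2; no alternative beats it.
Others bid (2, 5): truth gives 0; no alternative beats it.
(Checking all 16 profiles: 1 has a profitable deviation, 15 do not.)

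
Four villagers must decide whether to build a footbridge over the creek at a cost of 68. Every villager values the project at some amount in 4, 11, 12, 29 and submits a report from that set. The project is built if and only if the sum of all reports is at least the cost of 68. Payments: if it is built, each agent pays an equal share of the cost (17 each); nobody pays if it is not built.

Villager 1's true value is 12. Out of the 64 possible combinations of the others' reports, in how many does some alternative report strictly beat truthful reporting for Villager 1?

Others report (4, 29, 29): truth gives -5; report 4 gives 0 > -5. Violating.
Others report (29, 4, 29): truth gives -5; report 4 gives 0 > -5. Violating.
Others report (29, 29, 4): truth gives -5; report 4 gives 0 > -5. Violating.
Others report (4, 4, 4): truth gives 0; no alternative beats it.
Others report (4, 4, 11): truth gives 0; no alternative beats it.
(Checking all 64 profiles: 3 have a profitable deviation, 61 do not.)

3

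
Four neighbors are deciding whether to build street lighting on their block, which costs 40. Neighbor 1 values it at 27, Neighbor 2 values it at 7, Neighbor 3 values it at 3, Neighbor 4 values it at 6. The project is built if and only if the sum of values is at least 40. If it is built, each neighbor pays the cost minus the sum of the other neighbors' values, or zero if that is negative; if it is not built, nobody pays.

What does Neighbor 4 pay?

3

Total value 43 ≥ cost 40, so the project is built.
The other neighbors' values sum to 37.
Cost minus that sum is 40 - 37 = 3.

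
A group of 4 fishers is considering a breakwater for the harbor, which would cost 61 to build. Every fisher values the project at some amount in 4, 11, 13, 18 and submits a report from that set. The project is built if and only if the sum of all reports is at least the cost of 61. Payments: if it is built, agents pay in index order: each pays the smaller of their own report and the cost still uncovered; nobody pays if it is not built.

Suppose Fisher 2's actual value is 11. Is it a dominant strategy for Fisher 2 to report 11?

Yes

Check each profile of the others' reports and compare truth against every alternative report.
Others report (4, 4, 4): truth gives 0, best alternative gives 0.
Others report (4, 4, 11): truth gives 0, best alternative gives 0.
Others report (4, 4, 13): truth gives 0, best alternative gives 0.
Others report (4, 4, 18): truth gives 0, best alternative gives 0.
Others report (4, 11, 4): truth gives 0, best alternative gives 0.
Others report (4, 11, 11): truth gives 0, best alternative gives 0.
(Remaining 58 profiles checked similarly; truth is weakly best in each.)
In every case the truthful report is at least as good as any alternative, so it is a dominant strategy.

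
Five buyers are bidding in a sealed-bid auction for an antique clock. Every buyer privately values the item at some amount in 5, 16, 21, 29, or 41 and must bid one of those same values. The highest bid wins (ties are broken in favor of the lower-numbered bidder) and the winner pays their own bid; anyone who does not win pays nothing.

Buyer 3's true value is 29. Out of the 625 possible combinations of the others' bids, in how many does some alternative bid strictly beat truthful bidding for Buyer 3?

Others bid (5, 5, 5, 5): truth gives 0; bid 16 gives 13 > 0. Violating.
Others bid (5, 5, 5, 16): truth gives 0; bid 16 gives 13 > 0. Violating.
Others bid (5, 5, 5, 21): truth gives 0; bid 21 gives 8 > 0. Violating.
Others bid (5, 5, 16, 5): truth gives 0; bid 16 gives 13 > 0. Violating.
Others bid (5, 5, 5, 29): truth gives 0; no alternative beats it.
Others bid (5, 5, 5, 41): truth gives 0; no alternative beats it.
(Checking all 625 profiles: 36 have a profitable deviation, 589 do not.)

36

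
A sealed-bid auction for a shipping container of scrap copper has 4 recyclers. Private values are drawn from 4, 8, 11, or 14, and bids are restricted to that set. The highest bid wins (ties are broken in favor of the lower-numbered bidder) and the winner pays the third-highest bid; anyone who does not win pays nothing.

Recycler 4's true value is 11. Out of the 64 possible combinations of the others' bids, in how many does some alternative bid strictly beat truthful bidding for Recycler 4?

Others bid (4, 4, 11): truth gives 0; bid 14 gives 7 > 0. Violating.
Others bid (4, 8, 11): truth gives 0; bid 14 gives 3 > 0. Violating.
Others bid (4, 11, 4): truth gives 0; bid 14 gives 7 > 0. Violating.
Others bid (4, 11, 8): truth gives 0; bid 14 gives 3 > 0. Violating.
Others bid (4, 4, 4): truth gives 7; no alternative beats it.
Others bid (4, 4, 8): truth gives 7; no alternative beats it.
(Checking all 64 profiles: 12 have a profitable deviation, 52 do not.)

12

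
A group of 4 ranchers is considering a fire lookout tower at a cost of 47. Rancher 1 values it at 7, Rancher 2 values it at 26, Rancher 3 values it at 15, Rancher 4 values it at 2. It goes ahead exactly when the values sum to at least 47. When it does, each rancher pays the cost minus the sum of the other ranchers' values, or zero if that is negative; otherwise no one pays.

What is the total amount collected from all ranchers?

39

Total value 50 ≥ cost 47, so it is built.
Rancher 1: others sum to 43; max(0, 47 - 43) = 4.
Rancher 2: others sum to 24; max(0, 47 - 24) = 23.
Rancher 3: others sum to 35; max(0, 47 - 35) = 12.
Rancher 4: others sum to 48; max(0, 47 - 48) = 0.
Total collected = 4 + 23 + 12 + 0 = 39.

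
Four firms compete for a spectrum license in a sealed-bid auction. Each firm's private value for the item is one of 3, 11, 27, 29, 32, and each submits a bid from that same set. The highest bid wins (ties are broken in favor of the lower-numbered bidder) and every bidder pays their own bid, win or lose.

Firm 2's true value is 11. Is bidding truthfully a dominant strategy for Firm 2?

Consider the case where Firm 1 bids 3, Firm 3 bids 3 and Firm 4 bids 27.
Truthful bid 11: loses but pays 11, utility -11.
Bid 3 instead: loses but pays 3, utility -3.
Since -3 > -11, bidding 3 is strictly better here, so truthful bidding is not dominant.

No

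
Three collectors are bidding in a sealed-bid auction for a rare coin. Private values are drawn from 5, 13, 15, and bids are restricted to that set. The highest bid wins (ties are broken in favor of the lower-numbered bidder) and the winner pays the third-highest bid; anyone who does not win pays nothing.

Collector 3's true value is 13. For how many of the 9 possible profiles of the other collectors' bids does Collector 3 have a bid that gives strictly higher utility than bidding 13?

Others bid (5, 13): truth gives 0; bid 15 gives 8 > 0. Violating.
Others bid (13, 5): truth gives 0; bid 15 gives 8 > 0. Violating.
Others bid (5, 5): truth gives 8; no alternative beats it.
Others bid (5, 15): truth gives 0; no alternative beats it.
(Checking all 9 profiles: 2 have a profitable deviation, 7 do not.)

2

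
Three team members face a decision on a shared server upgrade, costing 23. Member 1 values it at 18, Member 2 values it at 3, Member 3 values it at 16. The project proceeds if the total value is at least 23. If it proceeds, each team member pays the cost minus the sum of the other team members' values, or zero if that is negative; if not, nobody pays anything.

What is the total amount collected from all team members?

6

Total value 37 ≥ cost 23, so it is built.
Member 1: others sum to 19; max(0, 23 - 19) = 4.
Member 2: others sum to 34; max(0, 23 - 34) = 0.
Member 3: others sum to 21; max(0, 23 - 21) = 2.
Total collected = 4 + 0 + 2 = 6.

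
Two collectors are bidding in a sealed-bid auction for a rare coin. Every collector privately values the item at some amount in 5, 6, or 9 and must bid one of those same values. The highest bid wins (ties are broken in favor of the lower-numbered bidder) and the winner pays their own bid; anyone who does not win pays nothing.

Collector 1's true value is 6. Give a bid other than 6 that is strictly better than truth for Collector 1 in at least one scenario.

Suppose Collector 2 bids 5.
Bid 6: wins, pays 6, utility 6 - 6 = 0.
Bid 5: wins, pays 5, utility 6 - 5 = 1.
So bidding 5 beats truth here (1 > 0).

5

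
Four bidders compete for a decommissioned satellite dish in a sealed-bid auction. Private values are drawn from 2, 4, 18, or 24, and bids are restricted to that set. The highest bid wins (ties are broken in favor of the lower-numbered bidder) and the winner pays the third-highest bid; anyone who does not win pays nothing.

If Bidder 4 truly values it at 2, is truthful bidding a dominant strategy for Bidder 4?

Yes

Check each profile of the others' bids and compare truth against every alternative bid.
Others bid (2, 2, 2): truth gives 0, best alternative gives 0.
Others bid (2, 2, 4): truth gives 0, best alternative gives 0.
Others bid (2, 2, 18): truth gives 0, best alternative gives 0.
Others bid (2, 2, 24): truth gives 0, best alternative gives 0.
Others bid (2, 4, 2): truth gives 0, best alternative gives 0.
Others bid (2, 4, 4): truth gives 0, best alternative gives 0.
(Remaining 58 profiles checked similarly; truth is weakly best in each.)
In every case the truthful bid is at least as good as any alternative, so it is a dominant strategy.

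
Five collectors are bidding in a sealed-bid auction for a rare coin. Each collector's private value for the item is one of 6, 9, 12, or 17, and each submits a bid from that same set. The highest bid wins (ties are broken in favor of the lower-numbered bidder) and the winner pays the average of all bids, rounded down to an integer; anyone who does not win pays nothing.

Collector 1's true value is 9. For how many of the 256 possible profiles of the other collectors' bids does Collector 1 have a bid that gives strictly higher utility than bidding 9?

Others bid (6, 6, 6, 12): truth gives 0; bid 12 gives 1 > 0. Violating.
Others bid (6, 6, 12, 6): truth gives 0; bid 12 gives 1 > 0. Violating.
Others bid (6, 12, 6, 6): truth gives 0; bid 12 gives 1 > 0. Violating.
Others bid (12, 6, 6, 6): truth gives 0; bid 12 gives 1 > 0. Violating.
Others bid (6, 6, 6, 6): truth gives 3; no alternative beats it.
Others bid (6, 6, 6, 9): truth gives 2; no alternative beats it.
(Checking all 256 profiles: 4 have a profitable deviation, 252 do not.)

4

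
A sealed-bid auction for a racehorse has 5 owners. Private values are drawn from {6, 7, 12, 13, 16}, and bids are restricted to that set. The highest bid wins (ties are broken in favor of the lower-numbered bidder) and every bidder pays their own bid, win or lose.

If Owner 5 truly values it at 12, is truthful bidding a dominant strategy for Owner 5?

Consider the case where Owner 1 bids 6, Owner 2 bids 6, Owner 3 bids 6 and Owner 4 bids 6.
Truthful bid 12: wins, pays 12, utility 12 - 12 = 0.
Bid 7 instead: wins, pays 7, utility 12 - 7 = 5.
Since 5 > 0, bidding 7 is strictly better here, so truthful bidding is not dominant.

No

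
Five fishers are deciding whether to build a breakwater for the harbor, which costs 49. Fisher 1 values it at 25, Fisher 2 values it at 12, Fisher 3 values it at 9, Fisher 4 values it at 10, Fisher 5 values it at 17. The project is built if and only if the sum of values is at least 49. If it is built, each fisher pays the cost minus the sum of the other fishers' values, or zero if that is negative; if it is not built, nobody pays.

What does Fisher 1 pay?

1

Total value 73 ≥ cost 49, so the project is built.
The other fishers' values sum to 48.
Cost minus that sum is 49 - 48 = 1.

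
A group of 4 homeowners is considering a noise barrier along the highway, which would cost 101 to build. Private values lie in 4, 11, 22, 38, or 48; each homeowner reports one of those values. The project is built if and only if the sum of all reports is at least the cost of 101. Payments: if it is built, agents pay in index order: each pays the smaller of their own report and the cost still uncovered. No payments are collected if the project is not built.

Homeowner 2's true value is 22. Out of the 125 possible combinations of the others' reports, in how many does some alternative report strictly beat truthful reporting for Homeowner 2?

Others report (4, 38, 48): truth gives 0; report 11 gives 11 > 0. Violating.
Others report (4, 48, 38): truth gives 0; report 11 gives 11 > 0. Violating.
Others report (4, 48, 48): truth gives 0; report 4 gives 18 > 0. Violating.
Others report (11, 38, 48): truth gives 0; report 4 gives 18 > 0. Violating.
Others report (4, 4, 4): truth gives 0; no alternative beats it.
Others report (4, 4, 11): truth gives 0; no alternative beats it.
(Checking all 125 profiles: 41 have a profitable deviation, 84 do not.)

41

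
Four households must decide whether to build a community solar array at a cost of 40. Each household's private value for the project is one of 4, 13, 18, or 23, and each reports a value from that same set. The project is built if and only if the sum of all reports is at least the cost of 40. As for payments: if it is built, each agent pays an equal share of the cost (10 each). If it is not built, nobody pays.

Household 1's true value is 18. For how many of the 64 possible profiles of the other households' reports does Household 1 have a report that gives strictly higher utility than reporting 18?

Others report (4, 4, 13): truth gives 0; report 23 gives 8 > 0. Violating.
Others report (4, 13, 4): truth gives 0; report 23 gives 8 > 0. Violating.
Others report (13, 4, 4): truth gives 0; report 23 gives 8 > 0. Violating.
Others report (4, 4, 4): truth gives 0; no alternative beats it.
Others report (4, 4, 18): truth gives 8; no alternative beats it.
(Checking all 64 profiles: 3 have a profitable deviation, 61 do not.)

3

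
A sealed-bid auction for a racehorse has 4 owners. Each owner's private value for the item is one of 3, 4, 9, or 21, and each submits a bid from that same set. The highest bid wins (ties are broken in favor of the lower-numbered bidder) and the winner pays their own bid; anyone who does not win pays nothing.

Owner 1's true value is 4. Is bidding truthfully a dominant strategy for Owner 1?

No

Consider the case where Owner 2 bids 3, Owner 3 bids 3 and Owner 4 bids 3.
Truthful bid 4: wins, pays 4, utility 4 - 4 = 0.
Bid 3 instead: wins, pays 3, utility 4 - 3 = 1.
Since 1 > 0, bidding 3 is strictly better here, so truthful bidding is not dominant.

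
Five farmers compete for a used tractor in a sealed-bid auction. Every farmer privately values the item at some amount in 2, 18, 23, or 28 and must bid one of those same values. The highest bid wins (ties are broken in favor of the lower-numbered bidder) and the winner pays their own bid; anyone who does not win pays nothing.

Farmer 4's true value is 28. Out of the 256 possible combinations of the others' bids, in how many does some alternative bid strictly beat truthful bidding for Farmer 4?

24

Others bid (2, 2, 2, 2): truth gives 0; bid 18 gives 10 > 0. Violating.
Others bid (2, 2, 2, 18): truth gives 0; bid 18 gives 10 > 0. Violating.
Others bid (2, 2, 2, 23): truth gives 0; bid 23 gives 5 > 0. Violating.
Others bid (2, 2, 18, 2): truth gives 0; bid 23 gives 5 > 0. Violating.
Others bid (2, 2, 2, 28): truth gives 0; no alternative beats it.
Others bid (2, 2, 18, 28): truth gives 0; no alternative beats it.
(Checking all 256 profiles: 24 have a profitable deviation, 232 do not.)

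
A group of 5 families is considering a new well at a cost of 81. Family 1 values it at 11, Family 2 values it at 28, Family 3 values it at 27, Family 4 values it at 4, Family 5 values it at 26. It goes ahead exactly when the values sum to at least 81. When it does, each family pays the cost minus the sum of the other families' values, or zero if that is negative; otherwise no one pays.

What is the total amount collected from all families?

Total value 96 ≥ cost 81, so it is built.
Family 1: others sum to 85; max(0, 81 - 85) = 0.
Family 2: others sum to 68; max(0, 81 - 68) = 13.
Family 3: others sum to 69; max(0, 81 - 69) = 12.
Family 4: others sum to 92; max(0, 81 - 92) = 0.
Family 5: others sum to 70; max(0, 81 - 70) = 11.
Total collected = 0 + 13 + 12 + 0 + 11 = 36.

36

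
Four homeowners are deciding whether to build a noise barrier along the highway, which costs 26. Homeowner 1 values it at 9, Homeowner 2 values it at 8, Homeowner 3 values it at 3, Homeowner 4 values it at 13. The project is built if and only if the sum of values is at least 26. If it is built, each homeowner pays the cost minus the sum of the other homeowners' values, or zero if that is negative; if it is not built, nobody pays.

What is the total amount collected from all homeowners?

9

Total value 33 ≥ cost 26, so it is built.
Homeowner 1: others sum to 24; max(0, 26 - 24) = 2.
Homeowner 2: others sum to 25; max(0, 26 - 25) = 1.
Homeowner 3: others sum to 30; max(0, 26 - 30) = 0.
Homeowner 4: others sum to 20; max(0, 26 - 20) = 6.
Total collected = 2 + 1 + 0 + 6 = 9.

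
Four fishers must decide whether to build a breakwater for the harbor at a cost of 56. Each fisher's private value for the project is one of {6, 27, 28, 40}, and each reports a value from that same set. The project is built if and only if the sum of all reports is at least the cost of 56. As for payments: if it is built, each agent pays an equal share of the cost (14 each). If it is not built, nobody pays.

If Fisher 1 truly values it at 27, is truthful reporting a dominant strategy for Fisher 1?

Consider the case where Fisher 2 reports 6, Fisher 3 reports 6 and Fisher 4 reports 6.
Truthful report 27: project not built, utility 0.
Report 40 instead: project built, pays 14, utility 27 - 14 = 13.
Since 13 > 0, reporting 40 is strictly better here, so truthful reporting is not dominant.

No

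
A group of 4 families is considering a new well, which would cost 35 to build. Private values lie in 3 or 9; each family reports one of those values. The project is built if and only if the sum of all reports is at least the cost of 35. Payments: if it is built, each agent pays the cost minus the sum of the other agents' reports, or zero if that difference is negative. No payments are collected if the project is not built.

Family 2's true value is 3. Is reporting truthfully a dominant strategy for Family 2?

Yes

Check each profile of the others' reports and compare truth against every alternative report.
Others report (9, 9, 9): truth gives 0, best alternative gives -5.
Others report (3, 3, 3): truth gives 0, best alternative gives 0.
Others report (3, 3, 9): truth gives 0, best alternative gives 0.
Others report (3, 9, 3): truth gives 0, best alternative gives 0.
Others report (3, 9, 9): truth gives 0, best alternative gives 0.
Others report (9, 3, 3): truth gives 0, best alternative gives 0.
(Remaining 2 profiles checked similarly; truth is weakly best in each.)
In every case the truthful report is at least as good as any alternative, so it is a dominant strategy.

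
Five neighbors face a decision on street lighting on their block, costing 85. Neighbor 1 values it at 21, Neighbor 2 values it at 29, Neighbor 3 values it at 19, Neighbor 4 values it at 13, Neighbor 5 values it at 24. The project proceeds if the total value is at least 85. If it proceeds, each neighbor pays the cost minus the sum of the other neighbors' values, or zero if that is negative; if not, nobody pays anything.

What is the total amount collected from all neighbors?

11

Total value 106 ≥ cost 85, so it is built.
Neighbor 1: others sum to 85; max(0, 85 - 85) = 0.
Neighbor 2: others sum to 77; max(0, 85 - 77) = 8.
Neighbor 3: others sum to 87; max(0, 85 - 87) = 0.
Neighbor 4: others sum to 93; max(0, 85 - 93) = 0.
Neighbor 5: others sum to 82; max(0, 85 - 82) = 3.
Total collected = 0 + 8 + 0 + 0 + 3 = 11.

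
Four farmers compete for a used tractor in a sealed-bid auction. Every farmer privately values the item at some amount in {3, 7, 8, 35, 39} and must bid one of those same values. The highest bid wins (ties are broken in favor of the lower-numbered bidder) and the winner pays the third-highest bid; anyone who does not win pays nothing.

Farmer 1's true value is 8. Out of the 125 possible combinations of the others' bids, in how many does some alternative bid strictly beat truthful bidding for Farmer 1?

24

Others bid (3, 3, 35): truth gives 0; bid 35 gives 5 > 0. Violating.
Others bid (3, 3, 39): truth gives 0; bid 39 gives 5 > 0. Violating.
Others bid (3, 7, 35): truth gives 0; bid 35 gives 1 > 0. Violating.
Others bid (3, 7, 39): truth gives 0; bid 39 gives 1 > 0. Violating.
Others bid (3, 3, 3): truth gives 5; no alternative beats it.
Others bid (3, 3, 7): truth gives 5; no alternative beats it.
(Checking all 125 profiles: 24 have a profitable deviation, 101 do not.)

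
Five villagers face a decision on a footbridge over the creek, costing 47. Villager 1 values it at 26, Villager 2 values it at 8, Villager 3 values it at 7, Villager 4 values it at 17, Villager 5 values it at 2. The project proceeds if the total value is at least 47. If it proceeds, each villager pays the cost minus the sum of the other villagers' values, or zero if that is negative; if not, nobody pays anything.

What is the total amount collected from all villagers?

17

Total value 60 ≥ cost 47, so it is built.
Villager 1: others sum to 34; max(0, 47 - 34) = 13.
Villager 2: others sum to 52; max(0, 47 - 52) = 0.
Villager 3: others sum to 53; max(0, 47 - 53) = 0.
Villager 4: others sum to 43; max(0, 47 - 43) = 4.
Villager 5: others sum to 58; max(0, 47 - 58) = 0.
Total collected = 13 + 0 + 0 + 4 + 0 = 17.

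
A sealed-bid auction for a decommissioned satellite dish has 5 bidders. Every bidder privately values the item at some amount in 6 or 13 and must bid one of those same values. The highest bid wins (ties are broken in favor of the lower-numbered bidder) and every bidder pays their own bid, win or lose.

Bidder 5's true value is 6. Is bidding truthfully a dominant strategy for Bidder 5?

Check each profile of the others' bids and compare truth against every alternative bid.
Others bid (6, 6, 6, 13): truth gives -6, best alternative gives -13.
Others bid (6, 6, 13, 6): truth gives -6, best alternative gives -13.
Others bid (6, 6, 13, 13): truth gives -6, best alternative gives -13.
Others bid (6, 13, 6, 6): truth gives -6, best alternative gives -13.
Others bid (6, 13, 6, 13): truth gives -6, best alternative gives -13.
Others bid (6, 13, 13, 6): truth gives -6, best alternative gives -13.
(Remaining 10 profiles checked similarly; truth is weakly best in each.)
In every case the truthful bid is at least as good as any alternative, so it is a dominant strategy.

Yes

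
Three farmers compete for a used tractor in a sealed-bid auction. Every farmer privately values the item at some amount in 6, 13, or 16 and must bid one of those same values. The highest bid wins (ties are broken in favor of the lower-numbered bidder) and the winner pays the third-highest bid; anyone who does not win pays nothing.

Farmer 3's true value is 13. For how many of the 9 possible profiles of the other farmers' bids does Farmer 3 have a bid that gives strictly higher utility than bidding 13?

Others bid (6, 13): truth gives 0; bid 16 gives 7 > 0. Violating.
Others bid (13, 6): truth gives 0; bid 16 gives 7 > 0. Violating.
Others bid (6, 6): truth gives 7; no alternative beats it.
Others bid (6, 16): truth gives 0; no alternative beats it.
(Checking all 9 profiles: 2 have a profitable deviation, 7 do not.)

2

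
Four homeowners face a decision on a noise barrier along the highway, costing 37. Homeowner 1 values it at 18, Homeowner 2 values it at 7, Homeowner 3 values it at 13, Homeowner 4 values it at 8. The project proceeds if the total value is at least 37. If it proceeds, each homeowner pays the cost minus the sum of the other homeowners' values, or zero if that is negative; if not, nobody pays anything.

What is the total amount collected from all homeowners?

Total value 46 ≥ cost 37, so it is built.
Homeowner 1: others sum to 28; max(0, 37 - 28) = 9.
Homeowner 2: others sum to 39; max(0, 37 - 39) = 0.
Homeowner 3: others sum to 33; max(0, 37 - 33) = 4.
Homeowner 4: others sum to 38; max(0, 37 - 38) = 0.
Total collected = 9 + 0 + 4 + 0 = 13.

13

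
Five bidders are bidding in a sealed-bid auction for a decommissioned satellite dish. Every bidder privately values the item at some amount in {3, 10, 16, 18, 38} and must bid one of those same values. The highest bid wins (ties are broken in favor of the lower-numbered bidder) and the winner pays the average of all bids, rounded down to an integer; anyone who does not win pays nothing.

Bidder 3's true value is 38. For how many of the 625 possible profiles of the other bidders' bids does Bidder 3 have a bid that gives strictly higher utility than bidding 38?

Others bid (3, 3, 3, 3): truth gives 28; bid 10 gives 34 > 28. Violating.
Others bid (3, 3, 3, 10): truth gives 27; bid 10 gives 33 > 27. Violating.
Others bid (3, 3, 3, 16): truth gives 26; bid 16 gives 30 > 26. Violating.
Others bid (3, 3, 3, 18): truth gives 25; bid 18 gives 29 > 25. Violating.
Others bid (3, 3, 3, 38): truth gives 21; no alternative beats it.
Others bid (3, 3, 10, 38): truth gives 20; no alternative beats it.
(Checking all 625 profiles: 144 have a profitable deviation, 481 do not.)

144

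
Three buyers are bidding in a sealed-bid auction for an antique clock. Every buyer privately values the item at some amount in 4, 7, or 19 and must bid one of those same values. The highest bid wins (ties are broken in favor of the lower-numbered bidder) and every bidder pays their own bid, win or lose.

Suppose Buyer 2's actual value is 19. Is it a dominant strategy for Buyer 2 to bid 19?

Consider the case where Buyer 1 bids 4 and Buyer 3 bids 4.
Truthful bid 19: wins, pays 19, utility 19 - 19 = 0.
Bid 7 instead: wins, pays 7, utility 19 - 7 = 12.
Since 12 > 0, bidding 7 is strictly better here, so truthful bidding is not dominant.

No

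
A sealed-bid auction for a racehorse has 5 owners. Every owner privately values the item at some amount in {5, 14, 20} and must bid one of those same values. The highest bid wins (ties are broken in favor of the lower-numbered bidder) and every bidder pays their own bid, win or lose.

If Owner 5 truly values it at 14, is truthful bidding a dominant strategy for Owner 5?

Consider the case where Owner 1 bids 5, Owner 2 bids 5, Owner 3 bids 5 and Owner 4 bids 14.
Truthful bid 14: loses but pays 14, utility -14.
Bid 5 instead: loses but pays 5, utility -5.
Since -5 > -14, bidding 5 is strictly better here, so truthful bidding is not dominant.

No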